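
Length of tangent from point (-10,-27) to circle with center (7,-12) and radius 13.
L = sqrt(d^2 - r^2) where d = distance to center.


d = sqrt((-10-7)^2 + (-27+ 12)^2) = sqrt(289+225) = 22.6716
L = sqrt(514.0000 - 169) = sqrt(345.0000) = 18.5742

18.5742


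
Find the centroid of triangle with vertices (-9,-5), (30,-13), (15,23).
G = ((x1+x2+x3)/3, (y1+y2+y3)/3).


Gx = (-9+30+15)/3 = 36/3 = 12.0000
Gy = (-5- 13+23)/3 = 5/3 = 1.6667

G = (12.0000, 1.6667)


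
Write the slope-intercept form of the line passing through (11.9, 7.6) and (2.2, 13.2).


m = (5.6)/(-9.7) = -0.5773
b = y1 - m*x1 = 7.6 - (5.6*11.9)/(-9.7) = 7.6 + 6.8701 = 14.4701

y = -0.5773x + 14.4701


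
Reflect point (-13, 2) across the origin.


Reflection rule for origin: (-x, -y)
(-13, 2) -> (13, -2)

(13, -2)


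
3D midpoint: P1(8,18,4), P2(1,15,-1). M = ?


Mx = (8+1)/2 = 4.5000
My = (18+15)/2 = 16.5000
Mz = (4- 1)/2 = 1.5000

M = (4.5000, 16.5000, 1.5000)


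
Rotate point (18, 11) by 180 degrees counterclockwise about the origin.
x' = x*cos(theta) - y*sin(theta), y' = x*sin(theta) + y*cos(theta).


cos(180) = -1, sin(180) = 0
x' = 18*(-1) - 11*0 = -18
y' = 18*0 + 11*(-1) = -11

(-18, -11)


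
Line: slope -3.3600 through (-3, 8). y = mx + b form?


y - 8 = -3.3600(x + 3)
y = -3.3600x + 8 + 3.3600*(-3)
y = -3.3600x - 2.0800

y = -3.3600x - 2.0800


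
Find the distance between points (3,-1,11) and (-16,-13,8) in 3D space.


dx=-19, dy=-12, dz=-3
d = sqrt(361+144+9) = sqrt(514) = 22.6716

22.6716


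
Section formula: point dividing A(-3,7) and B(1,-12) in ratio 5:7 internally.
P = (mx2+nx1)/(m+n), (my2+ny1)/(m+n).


Px = (5*1 + 7*(-3))/12 = -16/12 = -1.3333
Py = (5*(-12) + 7*7)/12 = -11/12 = -0.9167

P = (-1.3333, -0.9167)


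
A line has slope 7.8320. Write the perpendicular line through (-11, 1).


Perpendicular slope = -1/m1 = -1/7.8320 = -0.1277
b2 = y0 - m2*x0 = 1 - 11/7.8320 = 1 - 1.4045 = -0.4045

y = -0.1277x - 0.4045


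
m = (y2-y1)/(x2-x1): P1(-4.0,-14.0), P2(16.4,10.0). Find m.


dy = 10.0 + 14.0 = 24.0
dx = 16.4 + 4.0 = 20.4
m = 24.0/20.4 = 1.1765

m = 1.1765


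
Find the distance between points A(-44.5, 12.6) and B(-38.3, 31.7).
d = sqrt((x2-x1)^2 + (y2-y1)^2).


dx = -38.3 + 44.5 = 6.2
dy = 31.7 - 12.6 = 19.1
d = sqrt(38.44 + 364.81) = sqrt(403.25) = 20.0811

20.0811


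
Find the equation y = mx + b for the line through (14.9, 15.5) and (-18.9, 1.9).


m = (-13.6)/(-33.8) = 0.4024
b = y1 - m*x1 = 15.5 - (-13.6*14.9)/(-33.8) = 15.5 - 5.9953 = 9.5047

y = 0.4024x + 9.5047


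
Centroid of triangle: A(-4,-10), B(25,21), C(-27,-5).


Gx = (-4+25- 27)/3 = -6/3 = -2.0000
Gy = (-10+21- 5)/3 = 6/3 = 2.0000

G = (-2.0000, 2.0000)


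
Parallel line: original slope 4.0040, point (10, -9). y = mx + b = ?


Parallel lines have equal slopes.
m2 = 4.0040
b2 = -9 - 4.0040*10 = -49.0400

y = 4.0040x - 49.0400


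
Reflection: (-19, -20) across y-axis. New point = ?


Reflection rule for y-axis: (-x, y)
(-19, -20) -> (19, -20)

(19, -20)


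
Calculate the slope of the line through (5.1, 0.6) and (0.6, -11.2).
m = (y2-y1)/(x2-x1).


dy = -11.2 - 0.6 = -11.8
dx = 0.6 - 5.1 = -4.5
m = -11.8/(-4.5) = 2.6222

m = 2.6222


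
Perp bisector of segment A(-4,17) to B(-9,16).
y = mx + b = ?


Midpoint = (-6.5, 16.5)
Slope of AB = dy/dx = -1/(-5) = 0.2000
Perp slope = -dx/dy = -5/1 = -5.0000
b = My - (perp slope)*Mx = 16.5 + (-5*(-6.5))/(-1) = 16.5 - 32.5000 = -16.0000

y = -5.0000x - 16.0000


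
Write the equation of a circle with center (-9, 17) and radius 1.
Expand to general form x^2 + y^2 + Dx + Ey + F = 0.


(x+ 9)^2 + (y-17)^2 = 1^2
D = -2h = 18, E = -2k = -34
F = h^2+k^2-r^2 = 81+289-1 = 369

x^2 + y^2 + 18x - 34y + 369 = 0


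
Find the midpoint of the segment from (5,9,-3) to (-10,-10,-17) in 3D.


Mx = (5- 10)/2 = -2.5000
My = (9- 10)/2 = -0.5000
Mz = (-3- 17)/2 = -10.0000

M = (-2.5000, -0.5000, -10.0000)


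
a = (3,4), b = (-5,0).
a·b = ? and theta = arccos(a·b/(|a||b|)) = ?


a·b = 3*(-5) + 4*0 = -15 + 0 = -15
|a| = sqrt(9+16) = 5.0000
|b| = sqrt(25+0) = 5.0000
cos(theta) = -15/(sqrt(25)*sqrt(25)) = -15/sqrt(625) = -0.600000
theta = arccos(-15/sqrt(625)) = 126.8699 degrees

a·b = -15, theta = 126.8699 deg


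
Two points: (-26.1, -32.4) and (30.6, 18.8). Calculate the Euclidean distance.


dx = 30.6 + 26.1 = 56.7
dy = 18.8 + 32.4 = 51.2
d = sqrt(3214.89 + 2621.44) = sqrt(5836.33) = 76.3959

76.3959


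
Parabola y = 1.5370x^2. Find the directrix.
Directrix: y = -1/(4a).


a = 1.5370
1/(4a) = 0.1627
directrix: y = -0.1627 = -0.1627

y = -0.1627


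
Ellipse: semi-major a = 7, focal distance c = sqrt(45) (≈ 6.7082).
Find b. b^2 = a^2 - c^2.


b^2 = 7^2 - (sqrt(45))^2 = 49 - 45 = 4
b = sqrt(4) = 2

b = 2


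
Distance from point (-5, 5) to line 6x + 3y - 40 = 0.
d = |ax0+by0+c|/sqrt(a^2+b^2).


|6*(-5) + 3*5 - 40| = |-55| = 55
sqrt(36 + 9) = sqrt(45) = 6.7082
d = 55/sqrt(45) = 8.1989

8.1989


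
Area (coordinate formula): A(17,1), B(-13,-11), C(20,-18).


17*(-11+ 18) = 119
-13*(-18-1) = 247
20*(1+ 11) = 240
sum = 606
Area = |606|/2 = 303.0000

303.0000 sq units


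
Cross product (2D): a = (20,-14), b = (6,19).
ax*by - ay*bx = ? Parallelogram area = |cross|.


cross = 20*19 + 14*6 = 380 + 84 = 464
Parallelogram area = |464| = 464

cross = 464, parallelogram area = 464


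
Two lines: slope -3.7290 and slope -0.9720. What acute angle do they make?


m1-m2 = -2.757
1+m1*m2 = 4.624588
tan(theta) = |-2.757/4.624588| = 0.596161
theta = arctan(|-2.757/4.624588|) = 30.8018 degrees (acute angle)

30.8018 degrees


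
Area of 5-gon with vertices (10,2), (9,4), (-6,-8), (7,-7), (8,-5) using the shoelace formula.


sum(xi*y_{i+1}) = 10*4 + 9*(-8) - 6*(-7) + 7*(-5) + 8*2 = -9
sum(yi*x_{i+1}) = 2*9 + 4*(-6) - 8*7 - 7*8 - 5*10 = -168
Area = |-9 + 168|/2 = 159/2 = 79.5000

79.5000 sq units


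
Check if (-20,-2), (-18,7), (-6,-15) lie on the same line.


-20*(7+ 15) - 18*(-15+ 2) - 6*(-2-7)
= -440 + 234 + 54 = -152

No, not collinear (determinant = -152)


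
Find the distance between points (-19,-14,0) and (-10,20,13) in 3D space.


dx=9, dy=34, dz=13
d = sqrt(81+1156+169) = sqrt(1406) = 37.4967

37.4967


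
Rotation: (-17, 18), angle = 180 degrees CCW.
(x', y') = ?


cos(180) = -1, sin(180) = 0
x' = -17*(-1) - 18*0 = 17
y' = -17*0 + 18*(-1) = -18

(17, -18)


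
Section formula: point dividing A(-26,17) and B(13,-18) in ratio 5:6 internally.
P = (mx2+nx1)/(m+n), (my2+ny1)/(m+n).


Px = (5*13 + 6*(-26))/11 = -91/11 = -8.2727
Py = (5*(-18) + 6*17)/11 = 12/11 = 1.0909

P = (-8.2727, 1.0909)


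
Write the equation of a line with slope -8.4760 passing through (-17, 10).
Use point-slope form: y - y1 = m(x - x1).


y - 10 = -8.4760(x + 17)
y = -8.4760x + 10 + 8.4760*(-17)
y = -8.4760x - 134.0920

y = -8.4760x - 134.0920


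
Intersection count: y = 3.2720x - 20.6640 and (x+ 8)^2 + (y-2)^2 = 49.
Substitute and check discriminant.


Substitute y = 3.2720x - 20.6640: (x+ 8)^2 + (3.2720x- 20.6640-2)^2 = 49
Expand to Ax^2 + Bx + C = 0, where b-k = -22.664
A = 1+m^2 = 11.705984
B = 2(m(b-k) - h) = 2(3.2720*(-22.664) + 8) = -132.313216
C = h^2 + (b-k)^2 - r^2 = 64 + 513.656896 - 49 = 528.656896
disc = B^2-4AC = 17506.7871 - 24753.7967 = -7247.0096
disc < 0

0 intersection points


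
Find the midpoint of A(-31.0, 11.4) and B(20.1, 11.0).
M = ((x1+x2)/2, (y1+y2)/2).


Mx = (-31.0 + 20.1)/2 = -10.9/2 = -5.4500
My = (11.4 + 11.0)/2 = 22.4/2 = 11.2000

(-5.4500, 11.2000)


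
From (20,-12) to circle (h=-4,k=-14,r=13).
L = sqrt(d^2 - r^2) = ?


d = sqrt((20+ 4)^2 + (-12+ 14)^2) = sqrt(576+4) = 24.0832
L = sqrt(580.0000 - 169) = sqrt(411.0000) = 20.2731

20.2731


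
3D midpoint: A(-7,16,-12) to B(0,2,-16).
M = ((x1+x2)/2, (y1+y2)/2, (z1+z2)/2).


Mx = (-7+0)/2 = -3.5000
My = (16+2)/2 = 9.0000
Mz = (-12- 16)/2 = -14.0000

M = (-3.5000, 9.0000, -14.0000)


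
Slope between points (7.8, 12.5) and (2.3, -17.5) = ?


dy = -17.5 - 12.5 = -30.0
dx = 2.3 - 7.8 = -5.5
m = -30.0/(-5.5) = 5.4545

m = 5.4545


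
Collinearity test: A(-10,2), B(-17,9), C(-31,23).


-10*(9-23) - 17*(23-2) - 31*(2-9)
= 140 - 357 + 217 = 0

Yes, collinear (determinant = 0)


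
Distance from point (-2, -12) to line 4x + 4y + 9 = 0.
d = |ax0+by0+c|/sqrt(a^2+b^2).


|4*(-2) + 4*(-12) + 9| = |-47| = 47
sqrt(16 + 16) = sqrt(32) = 5.6569
d = 47/sqrt(32) = 8.3085

8.3085


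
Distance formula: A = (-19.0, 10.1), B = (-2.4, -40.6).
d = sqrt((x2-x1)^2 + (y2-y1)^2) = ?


dx = -2.4 + 19.0 = 16.6
dy = -40.6 - 10.1 = -50.7
d = sqrt(275.56 + 2570.49) = sqrt(2846.05) = 53.3484

53.3484


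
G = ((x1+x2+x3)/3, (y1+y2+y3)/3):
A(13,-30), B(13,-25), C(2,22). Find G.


Gx = (13+13+2)/3 = 28/3 = 9.3333
Gy = (-30- 25+22)/3 = -33/3 = -11.0000

G = (9.3333, -11.0000)


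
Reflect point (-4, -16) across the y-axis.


Reflection rule for y-axis: (-x, y)
(-4, -16) -> (4, -16)

(4, -16)


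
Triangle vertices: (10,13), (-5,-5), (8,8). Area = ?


10*(-5-8) = -130
-5*(8-13) = 25
8*(13+ 5) = 144
sum = 39
Area = |39|/2 = 19.5000

19.5000 sq units


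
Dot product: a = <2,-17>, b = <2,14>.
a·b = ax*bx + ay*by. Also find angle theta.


a·b = 2*2 - 17*14 = 4 - 238 = -234
|a| = sqrt(4+289) = 17.1172
|b| = sqrt(4+196) = 14.1421
cos(theta) = -234/(sqrt(293)*sqrt(200)) = -234/sqrt(58600) = -0.966645
theta = arccos(-234/sqrt(58600)) = 165.1601 degrees

a·b = -234, theta = 165.1601 deg


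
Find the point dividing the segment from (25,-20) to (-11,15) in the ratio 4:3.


Px = (4*(-11) + 3*25)/7 = 31/7 = 4.4286
Py = (4*15 + 3*(-20))/7 = 0/7 = 0

P = (4.4286, 0)


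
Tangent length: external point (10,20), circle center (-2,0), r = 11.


d = sqrt((10+ 2)^2 + (20-0)^2) = sqrt(144+400) = 23.3238
L = sqrt(544.0000 - 121) = sqrt(423.0000) = 20.5670

20.5670


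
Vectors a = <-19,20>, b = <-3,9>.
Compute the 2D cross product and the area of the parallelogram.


cross = -19*9 - 20*(-3) = -171 + 60 = -111
Parallelogram area = |-111| = 111

cross = -111, parallelogram area = 111


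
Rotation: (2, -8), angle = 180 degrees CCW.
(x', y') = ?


cos(180) = -1, sin(180) = 0
x' = 2*(-1) + 8*0 = -2
y' = 2*0 - 8*(-1) = 8

(-2, 8)


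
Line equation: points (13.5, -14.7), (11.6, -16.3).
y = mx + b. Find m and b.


m = (-1.6)/(-1.9) = 0.8421
b = y1 - m*x1 = -14.7 - (-1.6*13.5)/(-1.9) = -14.7 - 11.3684 = -26.0684

y = 0.8421x - 26.0684


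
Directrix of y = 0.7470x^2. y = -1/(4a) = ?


a = 0.7470
1/(4a) = 0.3347
directrix: y = -0.3347 = -0.3347

y = -0.3347


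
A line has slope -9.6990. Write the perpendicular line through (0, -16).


Perpendicular slope = -1/m1 = -1/(-9.6990) = 0.1031
b2 = y0 - m2*x0 = -16 + 0/(-9.6990) = -16 + 0 = -16.0000

y = 0.1031x - 16.0000


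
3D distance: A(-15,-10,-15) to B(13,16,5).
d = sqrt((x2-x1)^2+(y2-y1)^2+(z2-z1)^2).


dx=28, dy=26, dz=20
d = sqrt(784+676+400) = sqrt(1860) = 43.1277

43.1277


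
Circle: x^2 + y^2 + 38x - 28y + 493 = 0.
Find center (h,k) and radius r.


h = -D/2 = -38/2 = -19
k = -E/2 = 28/2 = 14
r^2 = h^2 + k^2 - F = 361 + 196 - 493 = 64
r = 8

Center (-19, 14), radius = 8


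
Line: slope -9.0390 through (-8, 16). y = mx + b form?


y - 16 = -9.0390(x + 8)
y = -9.0390x + 16 + 9.0390*(-8)
y = -9.0390x - 56.3120

y = -9.0390x - 56.3120


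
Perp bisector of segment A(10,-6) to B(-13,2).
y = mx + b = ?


Midpoint = (-1.5, -2)
Slope of AB = dy/dx = 8/(-23) = -0.3478
Perp slope = -dx/dy = 23/8 = 2.8750
b = My - (perp slope)*Mx = -2 + (-23*(-1.5))/8 = -2 + 4.3125 = 2.3125

y = 2.8750x + 2.3125


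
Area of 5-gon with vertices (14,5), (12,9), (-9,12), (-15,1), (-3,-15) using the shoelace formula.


sum(xi*y_{i+1}) = 14*9 + 12*12 - 9*1 - 15*(-15) - 3*5 = 471
sum(yi*x_{i+1}) = 5*12 + 9*(-9) + 12*(-15) + 1*(-3) - 15*14 = -414
Area = |471 + 414|/2 = 885/2 = 442.5000

442.5000 sq units


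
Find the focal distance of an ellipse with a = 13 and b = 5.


c^2 = 13^2 - 5^2 = 169 - 25 = 144
c = sqrt(144) = 12.0000

c = 12.0000


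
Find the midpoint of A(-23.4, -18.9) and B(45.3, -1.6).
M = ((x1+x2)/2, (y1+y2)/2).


Mx = (-23.4 + 45.3)/2 = 21.9/2 = 10.9500
My = (-18.9 - 1.6)/2 = -20.5/2 = -10.2500

(10.9500, -10.2500)


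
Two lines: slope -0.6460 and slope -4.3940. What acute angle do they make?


m1-m2 = 3.748
1+m1*m2 = 3.838524
tan(theta) = |3.748/3.838524| = 0.976417
theta = arctan(|3.748/3.838524|) = 44.3164 degrees (acute angle)

44.3164 degrees


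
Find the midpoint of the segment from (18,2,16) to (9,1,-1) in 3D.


Mx = (18+9)/2 = 13.5000
My = (2+1)/2 = 1.5000
Mz = (16- 1)/2 = 7.5000

M = (13.5000, 1.5000, 7.5000)


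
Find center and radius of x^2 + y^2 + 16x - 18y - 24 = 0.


h = -D/2 = -16/2 = -8
k = -E/2 = 18/2 = 9
r^2 = h^2 + k^2 - F = 64 + 81 + 24 = 169
r = 13

Center (-8, 9), radius = 13


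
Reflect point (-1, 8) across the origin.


Reflection rule for origin: (-x, -y)
(-1, 8) -> (1, -8)

(1, -8)


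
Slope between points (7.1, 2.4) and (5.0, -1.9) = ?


dy = -1.9 - 2.4 = -4.3
dx = 5.0 - 7.1 = -2.1
m = -4.3/(-2.1) = 2.0476

m = 2.0476


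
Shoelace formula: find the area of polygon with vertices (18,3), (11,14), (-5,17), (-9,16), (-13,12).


sum(xi*y_{i+1}) = 18*14 + 11*17 - 5*16 - 9*12 - 13*3 = 212
sum(yi*x_{i+1}) = 3*11 + 14*(-5) + 17*(-9) + 16*(-13) + 12*18 = -182
Area = |212 + 182|/2 = 394/2 = 197.0000

197.0000 sq units


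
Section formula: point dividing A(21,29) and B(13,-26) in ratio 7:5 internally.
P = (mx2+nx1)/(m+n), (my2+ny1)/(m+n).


Px = (7*13 + 5*21)/12 = 196/12 = 16.3333
Py = (7*(-26) + 5*29)/12 = -37/12 = -3.0833

P = (16.3333, -3.0833)


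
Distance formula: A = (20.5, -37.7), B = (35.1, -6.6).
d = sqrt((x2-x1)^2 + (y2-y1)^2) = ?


dx = 35.1 - 20.5 = 14.6
dy = -6.6 + 37.7 = 31.1
d = sqrt(213.16 + 967.21) = sqrt(1180.37) = 34.3565

34.3565


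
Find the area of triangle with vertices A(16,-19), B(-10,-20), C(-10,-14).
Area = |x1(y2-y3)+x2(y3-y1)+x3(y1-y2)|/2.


16*(-20+ 14) = -96
-10*(-14+ 19) = -50
-10*(-19+ 20) = -10
sum = -156
Area = |-156|/2 = 78.0000

78.0000 sq units


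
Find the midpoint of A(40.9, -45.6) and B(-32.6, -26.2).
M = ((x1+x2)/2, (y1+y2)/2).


Mx = (40.9 - 32.6)/2 = 8.3/2 = 4.1500
My = (-45.6 - 26.2)/2 = -71.8/2 = -35.9000

(4.1500, -35.9000)


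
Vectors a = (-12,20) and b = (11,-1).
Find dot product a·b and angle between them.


a·b = -12*11 + 20*(-1) = -132 - 20 = -152
|a| = sqrt(144+400) = 23.3238
|b| = sqrt(121+1) = 11.0454
cos(theta) = -152/(sqrt(544)*sqrt(122)) = -152/sqrt(66368) = -0.590017
theta = arccos(-152/sqrt(66368)) = 126.1582 degrees

a·b = -152, theta = 126.1582 deg


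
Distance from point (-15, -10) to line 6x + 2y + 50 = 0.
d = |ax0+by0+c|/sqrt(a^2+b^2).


|6*(-15) + 2*(-10) + 50| = |-60| = 60
sqrt(36 + 4) = sqrt(40) = 6.3246
d = 60/sqrt(40) = 9.4868

9.4868


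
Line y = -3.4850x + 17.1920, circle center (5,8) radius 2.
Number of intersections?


Substitute y = -3.4850x + 17.1920: (x-5)^2 + (-3.4850x+17.1920-8)^2 = 4
Expand to Ax^2 + Bx + C = 0, where b-k = 9.192
A = 1+m^2 = 13.145225
B = 2(m(b-k) - h) = 2(-3.4850*9.192 - 5) = -74.06824
C = h^2 + (b-k)^2 - r^2 = 25 + 84.492864 - 4 = 105.492864
disc = B^2-4AC = 5486.1042 - 5546.9097 = -60.8055
disc < 0

0 intersection points


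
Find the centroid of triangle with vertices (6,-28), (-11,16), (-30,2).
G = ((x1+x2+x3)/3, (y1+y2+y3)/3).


Gx = (6- 11- 30)/3 = -35/3 = -11.6667
Gy = (-28+16+2)/3 = -10/3 = -3.3333

G = (-11.6667, -3.3333)


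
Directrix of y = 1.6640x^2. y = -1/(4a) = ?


a = 1.6640
1/(4a) = 0.1502
directrix: y = -0.1502 = -0.1502

y = -0.1502


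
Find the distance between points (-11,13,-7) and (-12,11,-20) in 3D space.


dx=-1, dy=-2, dz=-13
d = sqrt(1+4+169) = sqrt(174) = 13.1909

13.1909


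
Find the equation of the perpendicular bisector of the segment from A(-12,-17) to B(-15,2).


Midpoint = (-13.5, -7.5)
Slope of AB = dy/dx = 19/(-3) = -6.3333
Perp slope = -dx/dy = 3/19 = 0.1579
b = My - (perp slope)*Mx = -7.5 + (-3*(-13.5))/19 = -7.5 + 2.1316 = -5.3684

y = 0.1579x - 5.3684


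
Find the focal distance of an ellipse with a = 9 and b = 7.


c^2 = 9^2 - 7^2 = 81 - 49 = 32
c = sqrt(32) = 5.6569

c = 5.6569


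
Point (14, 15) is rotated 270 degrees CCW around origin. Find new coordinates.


cos(270) = 0, sin(270) = -1
x' = 14*0 - 15*(-1) = 15
y' = 14*(-1) + 15*0 = -14

(15, -14)


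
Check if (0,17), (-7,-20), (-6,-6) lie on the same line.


0*(-20+ 6) - 7*(-6-17) - 6*(17+ 20)
= 0 + 161 - 222 = -61

No, not collinear (determinant = -61)


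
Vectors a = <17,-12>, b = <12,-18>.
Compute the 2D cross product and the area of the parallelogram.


cross = 17*(-18) + 12*12 = -306 + 144 = -162
Parallelogram area = |-162| = 162

cross = -162, parallelogram area = 162


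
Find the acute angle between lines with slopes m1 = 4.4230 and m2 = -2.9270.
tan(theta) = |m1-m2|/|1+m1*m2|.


m1-m2 = 7.35
1+m1*m2 = -11.946121
tan(theta) = |7.35/(-11.946121)| = 0.615262
theta = arctan(|7.35/(-11.946121)|) = 31.6024 degrees (acute angle)

31.6024 degrees


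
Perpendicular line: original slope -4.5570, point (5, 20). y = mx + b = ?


Perpendicular slope = -1/m1 = -1/(-4.5570) = 0.2194
b2 = y0 - m2*x0 = 20 + 5/(-4.5570) = 20 - 1.0972 = 18.9028

y = 0.2194x + 18.9028


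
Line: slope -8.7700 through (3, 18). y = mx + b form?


y - 18 = -8.7700(x - 3)
y = -8.7700x + 18 + 8.7700*3
y = -8.7700x + 44.3100

y = -8.7700x + 44.3100


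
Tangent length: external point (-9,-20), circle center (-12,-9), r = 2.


d = sqrt((-9+ 12)^2 + (-20+ 9)^2) = sqrt(9+121) = 11.4018
L = sqrt(130.0000 - 4) = sqrt(126.0000) = 11.2250

11.2250


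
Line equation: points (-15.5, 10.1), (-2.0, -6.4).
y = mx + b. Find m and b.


m = (-16.5)/(13.5) = -1.2222
b = y1 - m*x1 = 10.1 - (-16.5*(-15.5))/(13.5) = 10.1 - 18.9444 = -8.8444

y = -1.2222x - 8.8444


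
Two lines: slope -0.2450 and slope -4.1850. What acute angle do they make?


m1-m2 = 3.94
1+m1*m2 = 2.025325
tan(theta) = |3.94/2.025325| = 1.945367
theta = arctan(|3.94/2.025325|) = 62.7949 degrees (acute angle)

62.7949 degrees


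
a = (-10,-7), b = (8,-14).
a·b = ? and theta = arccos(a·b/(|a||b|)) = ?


a·b = -10*8 - 7*(-14) = -80 + 98 = 18
|a| = sqrt(100+49) = 12.2066
|b| = sqrt(64+196) = 16.1245
cos(theta) = 18/(sqrt(149)*sqrt(260)) = 18/sqrt(38740) = 0.091452
theta = arccos(18/sqrt(38740)) = 84.7529 degrees

a·b = 18, theta = 84.7529 deg


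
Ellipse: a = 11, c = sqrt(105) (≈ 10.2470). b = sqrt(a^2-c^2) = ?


b^2 = 11^2 - (sqrt(105))^2 = 121 - 105 = 16
b = sqrt(16) = 4

b = 4


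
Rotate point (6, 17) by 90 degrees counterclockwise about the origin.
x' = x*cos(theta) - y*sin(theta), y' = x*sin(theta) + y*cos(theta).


cos(90) = 0, sin(90) = 1
x' = 6*0 - 17*1 = -17
y' = 6*1 + 17*0 = 6

(-17, 6)


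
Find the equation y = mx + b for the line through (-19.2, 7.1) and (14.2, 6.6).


m = (-0.5)/(33.4) = -0.0150
b = y1 - m*x1 = 7.1 - (-0.5*(-19.2))/(33.4) = 7.1 - 0.2874 = 6.8126

y = -0.0150x + 6.8126


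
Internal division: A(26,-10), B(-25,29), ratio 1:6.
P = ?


Px = (1*(-25) + 6*26)/7 = 131/7 = 18.7143
Py = (1*29 + 6*(-10))/7 = -31/7 = -4.4286

P = (18.7143, -4.4286)


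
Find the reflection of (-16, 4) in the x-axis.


Reflection rule for x-axis: (x, -y)
(-16, 4) -> (-16, -4)

(-16, -4)


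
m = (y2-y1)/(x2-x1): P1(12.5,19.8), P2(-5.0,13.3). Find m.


dy = 13.3 - 19.8 = -6.5
dx = -5.0 - 12.5 = -17.5
m = -6.5/(-17.5) = 0.3714

m = 0.3714


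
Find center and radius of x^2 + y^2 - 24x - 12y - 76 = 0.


h = -D/2 = 24/2 = 12
k = -E/2 = 12/2 = 6
r^2 = h^2 + k^2 - F = 144 + 36 + 76 = 256
r = 16

Center (12, 6), radius = 16


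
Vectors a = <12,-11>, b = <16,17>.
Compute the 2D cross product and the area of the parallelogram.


cross = 12*17 + 11*16 = 204 + 176 = 380
Parallelogram area = |380| = 380

cross = 380, parallelogram area = 380


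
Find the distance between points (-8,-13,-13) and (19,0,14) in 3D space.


dx=27, dy=13, dz=27
d = sqrt(729+169+729) = sqrt(1627) = 40.3361

40.3361


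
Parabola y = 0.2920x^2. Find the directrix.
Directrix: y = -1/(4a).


a = 0.2920
1/(4a) = 0.8562
directrix: y = -0.8562 = -0.8562

y = -0.8562


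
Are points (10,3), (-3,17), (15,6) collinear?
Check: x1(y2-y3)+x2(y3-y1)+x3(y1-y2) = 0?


10*(17-6) - 3*(6-3) + 15*(3-17)
= 110 - 9 - 210 = -109

No, not collinear (determinant = -109)


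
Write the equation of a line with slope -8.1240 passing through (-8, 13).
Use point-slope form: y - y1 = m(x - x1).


y - 13 = -8.1240(x + 8)
y = -8.1240x + 13 + 8.1240*(-8)
y = -8.1240x - 51.9920

y = -8.1240x - 51.9920


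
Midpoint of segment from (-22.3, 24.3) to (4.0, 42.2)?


Mx = (-22.3 + 4.0)/2 = -18.3/2 = -9.1500
My = (24.3 + 42.2)/2 = 66.5/2 = 33.2500

(-9.1500, 33.2500)


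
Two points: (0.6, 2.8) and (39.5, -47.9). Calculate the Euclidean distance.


dx = 39.5 - 0.6 = 38.9
dy = -47.9 - 2.8 = -50.7
d = sqrt(1513.21 + 2570.49) = sqrt(4083.7) = 63.9038

63.9038


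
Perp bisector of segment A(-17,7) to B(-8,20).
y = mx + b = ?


Midpoint = (-12.5, 13.5)
Slope of AB = dy/dx = 13/9 = 1.4444
Perp slope = -dx/dy = -9/13 = -0.6923
b = My - (perp slope)*Mx = 13.5 + (9*(-12.5))/13 = 13.5 - 8.6538 = 4.8462

y = -0.6923x + 4.8462


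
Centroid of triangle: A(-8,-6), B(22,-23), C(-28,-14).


Gx = (-8+22- 28)/3 = -14/3 = -4.6667
Gy = (-6- 23- 14)/3 = -43/3 = -14.3333

G = (-4.6667, -14.3333)


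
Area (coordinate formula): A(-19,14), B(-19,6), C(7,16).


-19*(6-16) = 190
-19*(16-14) = -38
7*(14-6) = 56
sum = 208
Area = |208|/2 = 104.0000

104.0000 sq units


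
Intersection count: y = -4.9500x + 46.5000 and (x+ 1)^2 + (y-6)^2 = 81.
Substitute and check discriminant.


Substitute y = -4.9500x + 46.5000: (x+ 1)^2 + (-4.9500x+46.5000-6)^2 = 81
Expand to Ax^2 + Bx + C = 0, where b-k = 40.5
A = 1+m^2 = 25.5025
B = 2(m(b-k) - h) = 2(-4.9500*40.5 + 1) = -398.95
C = h^2 + (b-k)^2 - r^2 = 1 + 1640.25 - 81 = 1560.25
disc = B^2-4AC = 159161.1025 - 159161.1025 = 0
disc = 0

1 intersection point (tangent)


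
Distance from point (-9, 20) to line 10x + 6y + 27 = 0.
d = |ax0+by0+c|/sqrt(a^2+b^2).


|10*(-9) + 6*20 + 27| = |57| = 57
sqrt(100 + 36) = sqrt(136) = 11.6619
d = 57/sqrt(136) = 4.8877

4.8877


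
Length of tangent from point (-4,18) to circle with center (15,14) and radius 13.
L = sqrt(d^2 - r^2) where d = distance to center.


d = sqrt((-4-15)^2 + (18-14)^2) = sqrt(361+16) = 19.4165
L = sqrt(377.0000 - 169) = sqrt(208.0000) = 14.4222

14.4222


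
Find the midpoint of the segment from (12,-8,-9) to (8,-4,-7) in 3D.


Mx = (12+8)/2 = 10.0000
My = (-8- 4)/2 = -6.0000
Mz = (-9- 7)/2 = -8.0000

M = (10.0000, -6.0000, -8.0000)


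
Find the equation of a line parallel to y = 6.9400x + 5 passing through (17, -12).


Parallel lines have equal slopes.
m2 = 6.9400
b2 = -12 - 6.9400*17 = -129.9800

y = 6.9400x - 129.9800


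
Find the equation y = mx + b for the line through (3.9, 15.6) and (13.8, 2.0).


m = (-13.6)/(9.9) = -1.3737
b = y1 - m*x1 = 15.6 - (-13.6*3.9)/(9.9) = 15.6 + 5.3576 = 20.9576

y = -1.3737x + 20.9576


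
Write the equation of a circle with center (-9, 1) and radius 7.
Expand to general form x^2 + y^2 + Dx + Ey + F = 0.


(x+ 9)^2 + (y-1)^2 = 7^2
D = -2h = 18, E = -2k = -2
F = h^2+k^2-r^2 = 81+1-49 = 33

x^2 + y^2 + 18x - 2y + 33 = 0


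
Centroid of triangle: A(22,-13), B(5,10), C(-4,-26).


Gx = (22+5- 4)/3 = 23/3 = 7.6667
Gy = (-13+10- 26)/3 = -29/3 = -9.6667

G = (7.6667, -9.6667)


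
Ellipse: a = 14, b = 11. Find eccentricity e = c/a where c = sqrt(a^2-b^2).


c = sqrt(196-121) = sqrt(75) = 8.6603
e = c/a = sqrt(75)/14 = 0.6186

e = 0.6186


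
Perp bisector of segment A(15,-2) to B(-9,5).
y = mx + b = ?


Midpoint = (3, 1.5)
Slope of AB = dy/dx = 7/(-24) = -0.2917
Perp slope = -dx/dy = 24/7 = 3.4286
b = My - (perp slope)*Mx = 1.5 + (-24*3)/7 = 1.5 - 10.2857 = -8.7857

y = 3.4286x - 8.7857


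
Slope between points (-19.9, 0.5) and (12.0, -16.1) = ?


dy = -16.1 - 0.5 = -16.6
dx = 12.0 + 19.9 = 31.9
m = -16.6/31.9 = -0.5204

m = -0.5204


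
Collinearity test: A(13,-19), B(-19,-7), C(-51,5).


13*(-7-5) - 19*(5+ 19) - 51*(-19+ 7)
= -156 - 456 + 612 = 0

Yes, collinear (determinant = 0)


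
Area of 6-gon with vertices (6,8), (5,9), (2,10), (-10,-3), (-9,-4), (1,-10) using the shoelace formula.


sum(xi*y_{i+1}) = 6*9 + 5*10 + 2*(-3) - 10*(-4) - 9*(-10) + 1*8 = 236
sum(yi*x_{i+1}) = 8*5 + 9*2 + 10*(-10) - 3*(-9) - 4*1 - 10*6 = -79
Area = |236 + 79|/2 = 315/2 = 157.5000

157.5000 sq units


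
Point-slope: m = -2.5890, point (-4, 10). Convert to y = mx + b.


y - 10 = -2.5890(x + 4)
y = -2.5890x + 10 + 2.5890*(-4)
y = -2.5890x - 0.3560

y = -2.5890x - 0.3560


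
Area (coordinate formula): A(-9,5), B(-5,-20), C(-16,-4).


-9*(-20+ 4) = 144
-5*(-4-5) = 45
-16*(5+ 20) = -400
sum = -211
Area = |-211|/2 = 105.5000

105.5000 sq units


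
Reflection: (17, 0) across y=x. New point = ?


Reflection rule for y=x: (y, x)
(17, 0) -> (0, 17)

(0, 17)


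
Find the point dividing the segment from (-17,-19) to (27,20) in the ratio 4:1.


Px = (4*27 + 1*(-17))/5 = 91/5 = 18.2000
Py = (4*20 + 1*(-19))/5 = 61/5 = 12.2000

P = (18.2000, 12.2000)


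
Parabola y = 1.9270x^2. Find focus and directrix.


a = 1.9270
1/(4a) = 0.1297
Focus = (0, 0.1297)
Directrix: y = -0.1297

Focus = (0, 0.1297), Directrix: y = -0.1297


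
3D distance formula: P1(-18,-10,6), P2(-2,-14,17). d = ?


dx=16, dy=-4, dz=11
d = sqrt(256+16+121) = sqrt(393) = 19.8242

19.8242


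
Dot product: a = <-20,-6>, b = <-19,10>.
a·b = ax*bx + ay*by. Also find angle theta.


a·b = -20*(-19) - 6*10 = 380 - 60 = 320
|a| = sqrt(400+36) = 20.8806
|b| = sqrt(361+100) = 21.4709
cos(theta) = 320/(sqrt(436)*sqrt(461)) = 320/sqrt(200996) = 0.713767
theta = arccos(320/sqrt(200996)) = 44.4578 degrees

a·b = 320, theta = 44.4578 deg


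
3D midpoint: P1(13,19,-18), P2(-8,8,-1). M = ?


Mx = (13- 8)/2 = 2.5000
My = (19+8)/2 = 13.5000
Mz = (-18- 1)/2 = -9.5000

M = (2.5000, 13.5000, -9.5000)


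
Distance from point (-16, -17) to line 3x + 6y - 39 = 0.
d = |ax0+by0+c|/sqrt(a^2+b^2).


|3*(-16) + 6*(-17) - 39| = |-189| = 189
sqrt(9 + 36) = sqrt(45) = 6.7082
d = 189/sqrt(45) = 28.1745

28.1745


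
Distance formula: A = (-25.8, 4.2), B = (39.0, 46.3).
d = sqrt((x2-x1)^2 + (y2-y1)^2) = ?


dx = 39.0 + 25.8 = 64.8
dy = 46.3 - 4.2 = 42.1
d = sqrt(4199.04 + 1772.41) = sqrt(5971.45) = 77.2752

77.2752


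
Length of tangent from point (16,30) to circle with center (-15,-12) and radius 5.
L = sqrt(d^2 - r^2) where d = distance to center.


d = sqrt((16+ 15)^2 + (30+ 12)^2) = sqrt(961+1764) = 52.2015
L = sqrt(2725.0000 - 25) = sqrt(2700.0000) = 51.9615

51.9615


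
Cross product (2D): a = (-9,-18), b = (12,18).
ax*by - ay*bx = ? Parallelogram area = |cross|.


cross = -9*18 + 18*12 = -162 + 216 = 54
Parallelogram area = |54| = 54

cross = 54, parallelogram area = 54


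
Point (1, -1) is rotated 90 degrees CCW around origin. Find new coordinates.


cos(90) = 0, sin(90) = 1
x' = 1*0 + 1*1 = 1
y' = 1*1 - 1*0 = 1

(1, 1)


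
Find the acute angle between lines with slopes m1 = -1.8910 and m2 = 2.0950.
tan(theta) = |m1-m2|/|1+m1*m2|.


m1-m2 = -3.986
1+m1*m2 = -2.961645
tan(theta) = |-3.986/(-2.961645)| = 1.345874
theta = arctan(|-3.986/(-2.961645)|) = 53.3872 degrees (acute angle)

53.3872 degrees


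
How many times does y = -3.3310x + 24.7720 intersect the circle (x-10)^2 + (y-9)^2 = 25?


Substitute y = -3.3310x + 24.7720: (x-10)^2 + (-3.3310x+24.7720-9)^2 = 25
Expand to Ax^2 + Bx + C = 0, where b-k = 15.772
A = 1+m^2 = 12.095561
B = 2(m(b-k) - h) = 2(-3.3310*15.772 - 10) = -125.073064
C = h^2 + (b-k)^2 - r^2 = 100 + 248.755984 - 25 = 323.755984
disc = B^2-4AC = 15643.2713 - 15664.0410 = -20.7697
disc < 0

0 intersection points


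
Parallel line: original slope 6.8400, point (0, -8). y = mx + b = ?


Parallel lines have equal slopes.
m2 = 6.8400
b2 = -8 - 6.8400*0 = -8.0000

y = 6.8400x - 8.0000


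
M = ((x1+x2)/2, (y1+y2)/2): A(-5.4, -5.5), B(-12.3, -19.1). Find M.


Mx = (-5.4 - 12.3)/2 = -17.7/2 = -8.8500
My = (-5.5 - 19.1)/2 = -24.6/2 = -12.3000

(-8.8500, -12.3000)


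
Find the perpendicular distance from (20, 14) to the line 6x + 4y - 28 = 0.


|6*20 + 4*14 - 28| = |148| = 148
sqrt(36 + 16) = sqrt(52) = 7.2111
d = 148/sqrt(52) = 20.5239

20.5239


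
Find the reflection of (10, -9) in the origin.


Reflection rule for origin: (-x, -y)
(10, -9) -> (-10, 9)

(-10, 9)


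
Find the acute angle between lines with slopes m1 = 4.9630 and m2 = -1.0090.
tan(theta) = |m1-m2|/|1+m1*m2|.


m1-m2 = 5.972
1+m1*m2 = -4.007667
tan(theta) = |5.972/(-4.007667)| = 1.490144
theta = arctan(|5.972/(-4.007667)|) = 56.1354 degrees (acute angle)

56.1354 degrees


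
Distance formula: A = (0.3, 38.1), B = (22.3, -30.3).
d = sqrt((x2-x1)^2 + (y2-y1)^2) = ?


dx = 22.3 - 0.3 = 22.0
dy = -30.3 - 38.1 = -68.4
d = sqrt(484.0 + 4678.56) = sqrt(5162.56) = 71.8510

71.8510


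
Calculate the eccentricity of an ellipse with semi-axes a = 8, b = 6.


c = sqrt(64-36) = sqrt(28) = 5.2915
e = c/a = sqrt(28)/8 = 0.6614

e = 0.6614


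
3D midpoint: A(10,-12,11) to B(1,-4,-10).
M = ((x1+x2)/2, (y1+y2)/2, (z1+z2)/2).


Mx = (10+1)/2 = 5.5000
My = (-12- 4)/2 = -8.0000
Mz = (11- 10)/2 = 0.5000

M = (5.5000, -8.0000, 0.5000)


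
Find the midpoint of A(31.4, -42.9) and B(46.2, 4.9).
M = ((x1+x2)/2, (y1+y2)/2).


Mx = (31.4 + 46.2)/2 = 77.6/2 = 38.8000
My = (-42.9 + 4.9)/2 = -38.0/2 = -19.0000

(38.8000, -19.0000)


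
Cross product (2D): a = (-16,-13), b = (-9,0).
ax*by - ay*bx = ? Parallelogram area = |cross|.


cross = -16*0 + 13*(-9) = 0 - 117 = -117
Parallelogram area = |-117| = 117

cross = -117, parallelogram area = 117


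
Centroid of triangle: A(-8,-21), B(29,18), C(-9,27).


Gx = (-8+29- 9)/3 = 12/3 = 4.0000
Gy = (-21+18+27)/3 = 24/3 = 8.0000

G = (4.0000, 8.0000)


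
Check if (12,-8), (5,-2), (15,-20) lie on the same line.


12*(-2+ 20) + 5*(-20+ 8) + 15*(-8+ 2)
= 216 - 60 - 90 = 66

No, not collinear (determinant = 66)


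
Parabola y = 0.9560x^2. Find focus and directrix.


a = 0.9560
1/(4a) = 0.2615
Focus = (0, 0.2615)
Directrix: y = -0.2615

Focus = (0, 0.2615), Directrix: y = -0.2615


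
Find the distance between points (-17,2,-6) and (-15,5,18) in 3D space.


dx=2, dy=3, dz=24
d = sqrt(4+9+576) = sqrt(589) = 24.2693

24.2693


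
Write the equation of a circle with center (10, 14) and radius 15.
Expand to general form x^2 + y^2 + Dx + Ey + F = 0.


(x-10)^2 + (y-14)^2 = 15^2
D = -2h = -20, E = -2k = -28
F = h^2+k^2-r^2 = 100+196-225 = 71

x^2 + y^2 - 20x - 28y + 71 = 0


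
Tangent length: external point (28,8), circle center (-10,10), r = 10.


d = sqrt((28+ 10)^2 + (8-10)^2) = sqrt(1444+4) = 38.0526
L = sqrt(1448.0000 - 100) = sqrt(1348.0000) = 36.7151

36.7151


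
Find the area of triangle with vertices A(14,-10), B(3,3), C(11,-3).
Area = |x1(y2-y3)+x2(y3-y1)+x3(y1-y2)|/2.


14*(3+ 3) = 84
3*(-3+ 10) = 21
11*(-10-3) = -143
sum = -38
Area = |-38|/2 = 19.0000

19.0000 sq units


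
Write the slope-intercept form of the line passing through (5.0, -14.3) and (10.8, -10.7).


m = (3.6)/(5.8) = 0.6207
b = y1 - m*x1 = -14.3 - (3.6*5.0)/(5.8) = -14.3 - 3.1034 = -17.4034

y = 0.6207x - 17.4034


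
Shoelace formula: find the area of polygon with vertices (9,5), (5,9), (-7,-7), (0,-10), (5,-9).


sum(xi*y_{i+1}) = 9*9 + 5*(-7) - 7*(-10) + 0*(-9) + 5*5 = 141
sum(yi*x_{i+1}) = 5*5 + 9*(-7) - 7*0 - 10*5 - 9*9 = -169
Area = |141 + 169|/2 = 310/2 = 155.0000

155.0000 sq units


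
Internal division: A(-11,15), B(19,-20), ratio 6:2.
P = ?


Px = (6*19 + 2*(-11))/8 = 92/8 = 11.5000
Py = (6*(-20) + 2*15)/8 = -90/8 = -11.2500

P = (11.5000, -11.2500)


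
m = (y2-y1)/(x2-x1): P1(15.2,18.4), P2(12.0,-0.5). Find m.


dy = -0.5 - 18.4 = -18.9
dx = 12.0 - 15.2 = -3.2
m = -18.9/(-3.2) = 5.9063

m = 5.9063


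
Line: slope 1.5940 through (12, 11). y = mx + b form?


y - 11 = 1.5940(x - 12)
y = 1.5940x + 11 - 1.5940*12
y = 1.5940x - 8.1280

y = 1.5940x - 8.1280


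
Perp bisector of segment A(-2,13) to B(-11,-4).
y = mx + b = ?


Midpoint = (-6.5, 4.5)
Slope of AB = dy/dx = -17/(-9) = 1.8889
Perp slope = -dx/dy = -9/17 = -0.5294
b = My - (perp slope)*Mx = 4.5 + (-9*(-6.5))/(-17) = 4.5 - 3.4412 = 1.0588

y = -0.5294x + 1.0588


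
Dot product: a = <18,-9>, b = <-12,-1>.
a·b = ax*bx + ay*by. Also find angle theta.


a·b = 18*(-12) - 9*(-1) = -216 + 9 = -207
|a| = sqrt(324+81) = 20.1246
|b| = sqrt(144+1) = 12.0416
cos(theta) = -207/(sqrt(405)*sqrt(145)) = -207/sqrt(58725) = -0.854199
theta = arccos(-207/sqrt(58725)) = 148.6713 degrees

a·b = -207, theta = 148.6713 deg


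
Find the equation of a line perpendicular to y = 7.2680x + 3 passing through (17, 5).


Perpendicular slope = -1/m1 = -1/7.2680 = -0.1376
b2 = y0 - m2*x0 = 5 + 17/7.2680 = 5 + 2.3390 = 7.3390

y = -0.1376x + 7.3390


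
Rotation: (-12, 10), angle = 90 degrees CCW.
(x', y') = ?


cos(90) = 0, sin(90) = 1
x' = -12*0 - 10*1 = -10
y' = -12*1 + 10*0 = -12

(-10, -12)


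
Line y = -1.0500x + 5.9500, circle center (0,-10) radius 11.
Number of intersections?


Substitute y = -1.0500x + 5.9500: (x-0)^2 + (-1.0500x+5.9500+ 10)^2 = 121
Expand to Ax^2 + Bx + C = 0, where b-k = 15.95
A = 1+m^2 = 2.1025
B = 2(m(b-k) - h) = 2(-1.0500*15.95 - 0) = -33.495
C = h^2 + (b-k)^2 - r^2 = 0 + 254.4025 - 121 = 133.4025
disc = B^2-4AC = 1121.9150 - 1121.9150 = 0
disc = 0

1 intersection point (tangent)


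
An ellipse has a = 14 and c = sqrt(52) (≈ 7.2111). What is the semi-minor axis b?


b^2 = 14^2 - (sqrt(52))^2 = 196 - 52 = 144
b = sqrt(144) = 12

b = 12


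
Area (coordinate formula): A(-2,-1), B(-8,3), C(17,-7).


-2*(3+ 7) = -20
-8*(-7+ 1) = 48
17*(-1-3) = -68
sum = -40
Area = |-40|/2 = 20.0000

20.0000 sq units


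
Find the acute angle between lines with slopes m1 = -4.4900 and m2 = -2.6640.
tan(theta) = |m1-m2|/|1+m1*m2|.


m1-m2 = -1.826
1+m1*m2 = 12.96136
tan(theta) = |-1.826/12.96136| = 0.140880
theta = arctan(|-1.826/12.96136|) = 8.0191 degrees (acute angle)

8.0191 degrees


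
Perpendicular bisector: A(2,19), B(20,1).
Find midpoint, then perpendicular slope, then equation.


Midpoint = (11, 10)
Slope of AB = dy/dx = -18/18 = -1.0000
Perp slope = -dx/dy = 18/18 = 1.0000
b = My - (perp slope)*Mx = 10 + (18*11)/(-18) = 10 - 11.0000 = -1.0000

y = 1.0000x - 1.0000


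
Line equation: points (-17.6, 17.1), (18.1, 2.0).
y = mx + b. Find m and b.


m = (-15.1)/(35.7) = -0.4230
b = y1 - m*x1 = 17.1 - (-15.1*(-17.6))/(35.7) = 17.1 - 7.4443 = 9.6557

y = -0.4230x + 9.6557


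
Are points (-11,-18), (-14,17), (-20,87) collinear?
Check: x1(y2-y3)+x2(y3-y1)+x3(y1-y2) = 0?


-11*(17-87) - 14*(87+ 18) - 20*(-18-17)
= 770 - 1470 + 700 = 0

Yes, collinear (determinant = 0)


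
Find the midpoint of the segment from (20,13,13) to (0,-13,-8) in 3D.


Mx = (20+0)/2 = 10.0000
My = (13- 13)/2 = 0
Mz = (13- 8)/2 = 2.5000

M = (10.0000, 0, 2.5000)


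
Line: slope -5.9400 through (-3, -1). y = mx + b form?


y + 1 = -5.9400(x + 3)
y = -5.9400x - 1 + 5.9400*(-3)
y = -5.9400x - 18.8200

y = -5.9400x - 18.8200


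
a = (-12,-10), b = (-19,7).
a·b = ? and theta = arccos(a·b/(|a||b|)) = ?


a·b = -12*(-19) - 10*7 = 228 - 70 = 158
|a| = sqrt(144+100) = 15.6205
|b| = sqrt(361+49) = 20.2485
cos(theta) = 158/(sqrt(244)*sqrt(410)) = 158/sqrt(100040) = 0.499540
theta = arccos(158/sqrt(100040)) = 60.0304 degrees

a·b = 158, theta = 60.0304 deg


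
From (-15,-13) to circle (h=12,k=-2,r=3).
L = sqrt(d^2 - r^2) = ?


d = sqrt((-15-12)^2 + (-13+ 2)^2) = sqrt(729+121) = 29.1548
L = sqrt(850.0000 - 9) = sqrt(841.0000) = 29.0000

29.0000


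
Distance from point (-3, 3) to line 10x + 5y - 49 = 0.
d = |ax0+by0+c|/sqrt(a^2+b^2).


|10*(-3) + 5*3 - 49| = |-64| = 64
sqrt(100 + 25) = sqrt(125) = 11.1803
d = 64/sqrt(125) = 5.7243

5.7243


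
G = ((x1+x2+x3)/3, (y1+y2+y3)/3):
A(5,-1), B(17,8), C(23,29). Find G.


Gx = (5+17+23)/3 = 45/3 = 15.0000
Gy = (-1+8+29)/3 = 36/3 = 12.0000

G = (15.0000, 12.0000)


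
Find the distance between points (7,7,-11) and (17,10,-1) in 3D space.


dx=10, dy=3, dz=10
d = sqrt(100+9+100) = sqrt(209) = 14.4568

14.4568


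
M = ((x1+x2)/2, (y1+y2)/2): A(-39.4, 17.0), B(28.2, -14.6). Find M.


Mx = (-39.4 + 28.2)/2 = -11.2/2 = -5.6000
My = (17.0 - 14.6)/2 = 2.4/2 = 1.2000

(-5.6000, 1.2000)


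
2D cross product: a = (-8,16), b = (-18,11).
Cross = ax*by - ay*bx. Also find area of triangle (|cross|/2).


cross = -8*11 - 16*(-18) = -88 + 288 = 200
Triangle area = |200|/2 = 200/2 = 100.0000

cross = 200, triangle area = 100.0000


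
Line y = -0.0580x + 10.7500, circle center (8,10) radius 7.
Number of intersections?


Substitute y = -0.0580x + 10.7500: (x-8)^2 + (-0.0580x+10.7500-10)^2 = 49
Expand to Ax^2 + Bx + C = 0, where b-k = 0.75
A = 1+m^2 = 1.003364
B = 2(m(b-k) - h) = 2(-0.0580*0.75 - 8) = -16.087
C = h^2 + (b-k)^2 - r^2 = 64 + 0.5625 - 49 = 15.5625
disc = B^2-4AC = 258.7916 - 62.4594 = 196.3322
disc > 0

2 intersection points


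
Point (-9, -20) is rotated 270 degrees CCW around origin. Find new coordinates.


cos(270) = 0, sin(270) = -1
x' = -9*0 + 20*(-1) = -20
y' = -9*(-1) - 20*0 = 9

(-20, 9)


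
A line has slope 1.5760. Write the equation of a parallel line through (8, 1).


Parallel lines have equal slopes.
m2 = 1.5760
b2 = 1 - 1.5760*8 = -11.6080

y = 1.5760x - 11.6080


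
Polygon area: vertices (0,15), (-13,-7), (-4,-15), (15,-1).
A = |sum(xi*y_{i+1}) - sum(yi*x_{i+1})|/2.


sum(xi*y_{i+1}) = 0*(-7) - 13*(-15) - 4*(-1) + 15*15 = 424
sum(yi*x_{i+1}) = 15*(-13) - 7*(-4) - 15*15 - 1*0 = -392
Area = |424 + 392|/2 = 816/2 = 408.0000

408.0000 sq units


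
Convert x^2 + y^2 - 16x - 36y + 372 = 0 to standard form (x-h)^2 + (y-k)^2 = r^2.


h = -D/2 = 16/2 = 8
k = -E/2 = 36/2 = 18
r^2 = h^2 + k^2 - F = 64 + 324 - 372 = 16
r = 4

Center (8, 18), radius = 4


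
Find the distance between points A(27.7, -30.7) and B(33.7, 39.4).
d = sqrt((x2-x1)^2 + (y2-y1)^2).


dx = 33.7 - 27.7 = 6
dy = 39.4 + 30.7 = 70.1
d = sqrt(36 + 4914.01) = sqrt(4950.01) = 70.3563

70.3563


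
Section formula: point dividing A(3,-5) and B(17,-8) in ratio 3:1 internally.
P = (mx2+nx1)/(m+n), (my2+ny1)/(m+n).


Px = (3*17 + 1*3)/4 = 54/4 = 13.5000
Py = (3*(-8) + 1*(-5))/4 = -29/4 = -7.2500

P = (13.5000, -7.2500)


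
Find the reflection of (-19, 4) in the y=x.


Reflection rule for y=x: (y, x)
(-19, 4) -> (4, -19)

(4, -19)


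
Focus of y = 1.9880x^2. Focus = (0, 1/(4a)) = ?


a = 1.9880
4a = 7.9520
focus = (0, 1/7.9520) = (0, 0.1258)

Focus = (0, 0.1258)


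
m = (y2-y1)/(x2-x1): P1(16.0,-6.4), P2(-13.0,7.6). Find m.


dy = 7.6 + 6.4 = 14.0
dx = -13.0 - 16.0 = -29.0
m = 14.0/(-29.0) = -0.4828

m = -0.4828


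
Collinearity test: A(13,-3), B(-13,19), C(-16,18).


13*(19-18) - 13*(18+ 3) - 16*(-3-19)
= 13 - 273 + 352 = 92

No, not collinear (determinant = 92)


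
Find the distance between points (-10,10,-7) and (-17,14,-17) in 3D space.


dx=-7, dy=4, dz=-10
d = sqrt(49+16+100) = sqrt(165) = 12.8452

12.8452


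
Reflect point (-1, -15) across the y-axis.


Reflection rule for y-axis: (-x, y)
(-1, -15) -> (1, -15)

(1, -15)


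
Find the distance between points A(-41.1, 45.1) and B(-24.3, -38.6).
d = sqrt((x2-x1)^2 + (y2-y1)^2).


dx = -24.3 + 41.1 = 16.8
dy = -38.6 - 45.1 = -83.7
d = sqrt(282.24 + 7005.69) = sqrt(7287.93) = 85.3694

85.3694
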